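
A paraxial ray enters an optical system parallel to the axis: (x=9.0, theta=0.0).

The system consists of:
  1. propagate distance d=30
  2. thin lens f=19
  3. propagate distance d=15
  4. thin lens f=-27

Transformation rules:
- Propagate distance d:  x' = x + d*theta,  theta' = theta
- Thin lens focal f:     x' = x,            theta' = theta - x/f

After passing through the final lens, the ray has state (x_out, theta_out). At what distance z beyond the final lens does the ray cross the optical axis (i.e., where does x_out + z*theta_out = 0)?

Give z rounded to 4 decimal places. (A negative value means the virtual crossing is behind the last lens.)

Initial: x=9.0000 theta=0.0000
After 1 (propagate distance d=30): x=9.0000 theta=0.0000
After 2 (thin lens f=19): x=9.0000 theta=-9/19 (≈-0.4737)
After 3 (propagate distance d=15): x=36/19 (≈1.8947) theta=-9/19 (≈-0.4737)
After 4 (thin lens f=-27): x=36/19 (≈1.8947) theta=-23/57 (≈-0.4035)
z_focus = -x_out/theta_out = -(36/19)/(-23/57) = 108/23 ≈ 4.6957
Rounded to 4 decimal places: z = 4.6957

Answer: 4.6957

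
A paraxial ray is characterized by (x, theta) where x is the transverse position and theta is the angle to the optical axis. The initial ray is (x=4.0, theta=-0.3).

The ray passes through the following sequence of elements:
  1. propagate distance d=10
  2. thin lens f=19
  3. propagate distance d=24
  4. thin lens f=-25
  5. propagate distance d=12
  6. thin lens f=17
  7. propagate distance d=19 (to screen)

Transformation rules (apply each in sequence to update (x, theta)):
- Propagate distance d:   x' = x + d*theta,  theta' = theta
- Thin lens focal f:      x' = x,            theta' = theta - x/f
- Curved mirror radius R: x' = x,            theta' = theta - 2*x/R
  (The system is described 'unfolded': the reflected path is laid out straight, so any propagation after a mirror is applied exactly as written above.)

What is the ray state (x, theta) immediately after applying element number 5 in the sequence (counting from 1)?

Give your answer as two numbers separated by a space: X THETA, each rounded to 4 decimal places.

Initial: x=4.0000 theta=-0.3000
After 1 (propagate distance d=10): x=1.0000 theta=-0.3000
After 2 (thin lens f=19): x=1.0000 theta=-67/190 (≈-0.3526)
After 3 (propagate distance d=24): x=-709/95 (≈-7.4632) theta=-67/190 (≈-0.3526)
After 4 (thin lens f=-25): x=-709/95 (≈-7.4632) theta=-3093/4750 (≈-0.6512)
After 5 (propagate distance d=12): x=-36283/2375 (≈-15.2771) theta=-3093/4750 (≈-0.6512)
Rounded to 4 decimal places: x = -15.2771, theta = -0.6512

Answer: -15.2771 -0.6512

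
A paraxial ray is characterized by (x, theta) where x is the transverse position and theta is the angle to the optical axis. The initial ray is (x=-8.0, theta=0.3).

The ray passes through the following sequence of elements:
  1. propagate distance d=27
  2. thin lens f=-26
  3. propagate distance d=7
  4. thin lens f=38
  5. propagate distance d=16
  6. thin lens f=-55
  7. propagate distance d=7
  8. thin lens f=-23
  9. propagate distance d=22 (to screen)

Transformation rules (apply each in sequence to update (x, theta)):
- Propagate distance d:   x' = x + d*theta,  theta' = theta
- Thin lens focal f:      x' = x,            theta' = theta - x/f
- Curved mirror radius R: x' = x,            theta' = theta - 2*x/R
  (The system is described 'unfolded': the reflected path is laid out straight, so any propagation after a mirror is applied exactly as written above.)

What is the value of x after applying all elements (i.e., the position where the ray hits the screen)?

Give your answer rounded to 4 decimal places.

Answer: 24.7802

Derivation:
Initial: x=-8.0000 theta=0.3000
After 1 (propagate distance d=27): x=0.1000 theta=0.3000
After 2 (thin lens f=-26): x=0.1000 theta=79/260 (≈0.3038)
After 3 (propagate distance d=7): x=579/260 (≈2.2269) theta=79/260 (≈0.3038)
After 4 (thin lens f=38): x=579/260 (≈2.2269) theta=2423/9880 (≈0.2452)
After 5 (propagate distance d=16): x=6077/988 (≈6.1508) theta=2423/9880 (≈0.2452)
After 6 (thin lens f=-55): x=6077/988 (≈6.1508) theta=38807/108680 (≈0.3571)
After 7 (propagate distance d=7): x=940119/108680 (≈8.6503) theta=38807/108680 (≈0.3571)
After 8 (thin lens f=-23): x=940119/108680 (≈8.6503) theta=45817/62491 (≈0.7332)
After 9 (propagate distance d=22 (to screen)): x=61941697/2499640 (≈24.7802) theta=45817/62491 (≈0.7332)
Rounded to 4 decimal places: x = 24.7802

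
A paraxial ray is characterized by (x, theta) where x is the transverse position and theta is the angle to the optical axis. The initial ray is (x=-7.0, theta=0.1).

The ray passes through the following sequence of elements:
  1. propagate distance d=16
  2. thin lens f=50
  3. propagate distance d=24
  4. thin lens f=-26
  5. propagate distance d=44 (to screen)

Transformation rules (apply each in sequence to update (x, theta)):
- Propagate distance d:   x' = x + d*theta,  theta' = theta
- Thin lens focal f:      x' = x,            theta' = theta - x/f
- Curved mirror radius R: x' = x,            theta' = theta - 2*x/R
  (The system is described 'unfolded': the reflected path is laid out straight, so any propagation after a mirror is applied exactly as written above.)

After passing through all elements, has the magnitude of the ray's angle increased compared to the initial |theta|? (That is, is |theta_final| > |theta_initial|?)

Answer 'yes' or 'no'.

Answer: yes

Derivation:
Initial: x=-7.0000 theta=0.1000
After 1 (propagate distance d=16): x=-5.4000 theta=0.1000
After 2 (thin lens f=50): x=-5.4000 theta=0.2080
After 3 (propagate distance d=24): x=-0.4080 theta=0.2080
After 4 (thin lens f=-26): x=-0.4080 theta=5/26 (≈0.1923)
After 5 (propagate distance d=44 (to screen)): x=13087/1625 (≈8.0535) theta=5/26 (≈0.1923)
|theta_initial|=0.1000 |theta_final|=5/26 (≈0.1923) -> increased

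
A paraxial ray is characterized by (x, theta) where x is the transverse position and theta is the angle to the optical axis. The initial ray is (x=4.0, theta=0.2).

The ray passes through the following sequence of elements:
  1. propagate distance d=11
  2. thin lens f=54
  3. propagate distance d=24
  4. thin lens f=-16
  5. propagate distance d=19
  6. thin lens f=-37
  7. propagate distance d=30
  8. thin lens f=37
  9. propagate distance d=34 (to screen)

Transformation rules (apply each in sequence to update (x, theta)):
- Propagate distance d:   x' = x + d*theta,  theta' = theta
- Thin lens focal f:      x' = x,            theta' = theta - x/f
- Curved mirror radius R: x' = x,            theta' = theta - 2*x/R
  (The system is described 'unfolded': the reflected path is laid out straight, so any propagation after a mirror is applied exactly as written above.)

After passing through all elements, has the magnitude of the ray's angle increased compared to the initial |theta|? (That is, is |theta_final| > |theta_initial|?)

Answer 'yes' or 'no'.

Answer: yes

Derivation:
Initial: x=4.0000 theta=0.2000
After 1 (propagate distance d=11): x=6.2000 theta=0.2000
After 2 (thin lens f=54): x=6.2000 theta=23/270 (≈0.0852)
After 3 (propagate distance d=24): x=371/45 (≈8.2444) theta=23/270 (≈0.0852)
After 4 (thin lens f=-16): x=371/45 (≈8.2444) theta=1297/2160 (≈0.6005)
After 5 (propagate distance d=19): x=42451/2160 (≈19.6532) theta=1297/2160 (≈0.6005)
After 6 (thin lens f=-37): x=42451/2160 (≈19.6532) theta=2261/1998 (≈1.1316)
After 7 (propagate distance d=30): x=4283887/79920 (≈53.6022) theta=2261/1998 (≈1.1316)
After 8 (thin lens f=37): x=4283887/79920 (≈53.6022) theta=-937607/2957040 (≈-0.3171)
After 9 (propagate distance d=34 (to screen)): x=126625181/2957040 (≈42.8216) theta=-937607/2957040 (≈-0.3171)
|theta_initial|=0.2000 |theta_final|=937607/2957040 (≈0.3171) -> increased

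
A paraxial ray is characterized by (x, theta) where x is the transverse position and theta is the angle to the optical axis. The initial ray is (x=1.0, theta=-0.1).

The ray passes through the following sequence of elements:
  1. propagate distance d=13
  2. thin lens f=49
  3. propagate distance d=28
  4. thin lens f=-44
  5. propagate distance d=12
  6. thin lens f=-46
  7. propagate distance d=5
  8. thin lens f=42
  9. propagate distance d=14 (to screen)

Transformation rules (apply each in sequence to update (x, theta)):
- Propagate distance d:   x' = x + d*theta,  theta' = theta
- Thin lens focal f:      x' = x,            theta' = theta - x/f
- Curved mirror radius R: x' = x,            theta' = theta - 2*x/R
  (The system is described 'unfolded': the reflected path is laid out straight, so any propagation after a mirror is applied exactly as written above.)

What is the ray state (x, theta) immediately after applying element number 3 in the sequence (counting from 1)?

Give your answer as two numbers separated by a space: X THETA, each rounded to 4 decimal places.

Answer: -2.9286 -0.0939

Derivation:
Initial: x=1.0000 theta=-0.1000
After 1 (propagate distance d=13): x=-0.3000 theta=-0.1000
After 2 (thin lens f=49): x=-0.3000 theta=-23/245 (≈-0.0939)
After 3 (propagate distance d=28): x=-41/14 (≈-2.9286) theta=-23/245 (≈-0.0939)
Rounded to 4 decimal places: x = -2.9286, theta = -0.0939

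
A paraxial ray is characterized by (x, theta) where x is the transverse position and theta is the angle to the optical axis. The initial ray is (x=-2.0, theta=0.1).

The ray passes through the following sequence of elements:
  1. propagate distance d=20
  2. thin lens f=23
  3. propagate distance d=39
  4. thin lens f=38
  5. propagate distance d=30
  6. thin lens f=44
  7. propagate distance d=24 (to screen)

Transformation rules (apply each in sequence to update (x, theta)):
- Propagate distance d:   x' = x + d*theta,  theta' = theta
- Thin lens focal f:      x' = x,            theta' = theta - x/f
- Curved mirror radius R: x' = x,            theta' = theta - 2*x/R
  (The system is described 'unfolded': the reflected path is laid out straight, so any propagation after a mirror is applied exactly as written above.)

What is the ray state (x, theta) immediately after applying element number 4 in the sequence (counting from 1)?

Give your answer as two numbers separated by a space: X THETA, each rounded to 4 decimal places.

Answer: 3.9000 -0.0026

Derivation:
Initial: x=-2.0000 theta=0.1000
After 1 (propagate distance d=20): x=0.0000 theta=0.1000
After 2 (thin lens f=23): x=0.0000 theta=0.1000
After 3 (propagate distance d=39): x=3.9000 theta=0.1000
After 4 (thin lens f=38): x=3.9000 theta=-1/380 (≈-0.0026)
Rounded to 4 decimal places: x = 3.9000, theta = -0.0026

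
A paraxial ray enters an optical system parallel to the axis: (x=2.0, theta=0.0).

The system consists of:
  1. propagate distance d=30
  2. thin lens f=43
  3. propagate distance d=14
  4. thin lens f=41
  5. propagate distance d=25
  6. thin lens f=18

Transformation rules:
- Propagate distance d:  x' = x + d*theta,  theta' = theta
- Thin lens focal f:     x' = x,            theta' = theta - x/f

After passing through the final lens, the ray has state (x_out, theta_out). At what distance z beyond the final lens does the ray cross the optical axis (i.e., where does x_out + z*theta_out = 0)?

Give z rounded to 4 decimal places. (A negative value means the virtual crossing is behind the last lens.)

Initial: x=2.0000 theta=0.0000
After 1 (propagate distance d=30): x=2.0000 theta=0.0000
After 2 (thin lens f=43): x=2.0000 theta=-2/43 (≈-0.0465)
After 3 (propagate distance d=14): x=58/43 (≈1.3488) theta=-2/43 (≈-0.0465)
After 4 (thin lens f=41): x=58/43 (≈1.3488) theta=-140/1763 (≈-0.0794)
After 5 (propagate distance d=25): x=-1122/1763 (≈-0.6364) theta=-140/1763 (≈-0.0794)
After 6 (thin lens f=18): x=-1122/1763 (≈-0.6364) theta=-233/5289 (≈-0.0441)
z_focus = -x_out/theta_out = -(-1122/1763)/(-233/5289) = -3366/233 ≈ -14.4464
Rounded to 4 decimal places: z = -14.4464

Answer: -14.4464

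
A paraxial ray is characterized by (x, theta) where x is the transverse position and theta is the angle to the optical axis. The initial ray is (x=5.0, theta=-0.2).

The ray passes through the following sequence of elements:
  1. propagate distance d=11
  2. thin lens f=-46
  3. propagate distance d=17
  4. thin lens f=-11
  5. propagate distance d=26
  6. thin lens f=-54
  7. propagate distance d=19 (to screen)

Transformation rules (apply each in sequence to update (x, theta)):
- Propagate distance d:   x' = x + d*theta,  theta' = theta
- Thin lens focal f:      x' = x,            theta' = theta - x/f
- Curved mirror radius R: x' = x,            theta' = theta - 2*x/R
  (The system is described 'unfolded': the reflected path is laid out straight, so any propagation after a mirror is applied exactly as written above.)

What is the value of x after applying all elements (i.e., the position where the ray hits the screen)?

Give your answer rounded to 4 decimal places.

Answer: -4.8057

Derivation:
Initial: x=5.0000 theta=-0.2000
After 1 (propagate distance d=11): x=2.8000 theta=-0.2000
After 2 (thin lens f=-46): x=2.8000 theta=-16/115 (≈-0.1391)
After 3 (propagate distance d=17): x=10/23 (≈0.4348) theta=-16/115 (≈-0.1391)
After 4 (thin lens f=-11): x=10/23 (≈0.4348) theta=-126/1265 (≈-0.0996)
After 5 (propagate distance d=26): x=-2726/1265 (≈-2.1549) theta=-126/1265 (≈-0.0996)
After 6 (thin lens f=-54): x=-2726/1265 (≈-2.1549) theta=-953/6831 (≈-0.1395)
After 7 (propagate distance d=19 (to screen)): x=-164137/34155 (≈-4.8057) theta=-953/6831 (≈-0.1395)
Rounded to 4 decimal places: x = -4.8057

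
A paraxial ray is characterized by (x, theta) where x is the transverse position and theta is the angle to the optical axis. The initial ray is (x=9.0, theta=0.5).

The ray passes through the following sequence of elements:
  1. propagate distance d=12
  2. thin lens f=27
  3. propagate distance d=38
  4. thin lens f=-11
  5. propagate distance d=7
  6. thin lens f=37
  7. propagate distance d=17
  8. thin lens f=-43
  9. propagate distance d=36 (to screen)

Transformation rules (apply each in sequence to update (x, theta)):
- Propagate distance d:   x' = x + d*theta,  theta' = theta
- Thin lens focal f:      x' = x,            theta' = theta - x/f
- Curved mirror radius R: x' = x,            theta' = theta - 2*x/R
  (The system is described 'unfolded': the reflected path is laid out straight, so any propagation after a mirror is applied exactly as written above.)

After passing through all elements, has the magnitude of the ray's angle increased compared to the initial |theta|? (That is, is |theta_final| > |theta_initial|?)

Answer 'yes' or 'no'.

Initial: x=9.0000 theta=0.5000
After 1 (propagate distance d=12): x=15.0000 theta=0.5000
After 2 (thin lens f=27): x=15.0000 theta=-1/18 (≈-0.0556)
After 3 (propagate distance d=38): x=116/9 (≈12.8889) theta=-1/18 (≈-0.0556)
After 4 (thin lens f=-11): x=116/9 (≈12.8889) theta=221/198 (≈1.1162)
After 5 (propagate distance d=7): x=4099/198 (≈20.7020) theta=221/198 (≈1.1162)
After 6 (thin lens f=37): x=4099/198 (≈20.7020) theta=2039/3663 (≈0.5566)
After 7 (propagate distance d=17): x=73663/2442 (≈30.1650) theta=2039/3663 (≈0.5566)
After 8 (thin lens f=-43): x=73663/2442 (≈30.1650) theta=396343/315018 (≈1.2582)
After 9 (propagate distance d=36 (to screen)): x=7923625/105006 (≈75.4588) theta=396343/315018 (≈1.2582)
|theta_initial|=0.5000 |theta_final|=396343/315018 (≈1.2582) -> increased

Answer: yes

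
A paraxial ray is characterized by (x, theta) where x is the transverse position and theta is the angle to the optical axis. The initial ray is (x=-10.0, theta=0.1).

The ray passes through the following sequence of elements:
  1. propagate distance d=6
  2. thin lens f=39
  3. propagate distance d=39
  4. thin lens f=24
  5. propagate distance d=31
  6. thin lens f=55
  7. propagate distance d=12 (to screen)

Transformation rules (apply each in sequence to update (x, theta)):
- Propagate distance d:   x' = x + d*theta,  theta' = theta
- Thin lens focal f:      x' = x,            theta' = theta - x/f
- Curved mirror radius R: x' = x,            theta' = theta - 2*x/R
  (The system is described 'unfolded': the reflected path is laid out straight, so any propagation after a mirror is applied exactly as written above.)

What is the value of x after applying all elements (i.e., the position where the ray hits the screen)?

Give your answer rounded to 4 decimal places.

Initial: x=-10.0000 theta=0.1000
After 1 (propagate distance d=6): x=-9.4000 theta=0.1000
After 2 (thin lens f=39): x=-9.4000 theta=133/390 (≈0.3410)
After 3 (propagate distance d=39): x=3.9000 theta=133/390 (≈0.3410)
After 4 (thin lens f=24): x=3.9000 theta=557/3120 (≈0.1785)
After 5 (propagate distance d=31): x=5887/624 (≈9.4343) theta=557/3120 (≈0.1785)
After 6 (thin lens f=55): x=5887/624 (≈9.4343) theta=1/143 (≈0.0070)
After 7 (propagate distance d=12 (to screen)): x=65333/6864 (≈9.5182) theta=1/143 (≈0.0070)
Rounded to 4 decimal places: x = 9.5182

Answer: 9.5182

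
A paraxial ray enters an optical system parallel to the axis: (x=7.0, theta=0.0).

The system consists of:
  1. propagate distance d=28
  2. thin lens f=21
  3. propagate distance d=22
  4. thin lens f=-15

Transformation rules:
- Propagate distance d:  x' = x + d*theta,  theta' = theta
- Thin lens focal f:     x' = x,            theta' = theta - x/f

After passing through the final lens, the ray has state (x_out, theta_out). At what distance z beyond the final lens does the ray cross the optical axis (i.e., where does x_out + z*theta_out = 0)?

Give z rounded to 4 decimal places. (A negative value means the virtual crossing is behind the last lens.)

Initial: x=7.0000 theta=0.0000
After 1 (propagate distance d=28): x=7.0000 theta=0.0000
After 2 (thin lens f=21): x=7.0000 theta=-1/3 (≈-0.3333)
After 3 (propagate distance d=22): x=-1/3 (≈-0.3333) theta=-1/3 (≈-0.3333)
After 4 (thin lens f=-15): x=-1/3 (≈-0.3333) theta=-16/45 (≈-0.3556)
z_focus = -x_out/theta_out = -(-1/3)/(-16/45) = -0.9375
Rounded to 4 decimal places: z = -0.9375

Answer: -0.9375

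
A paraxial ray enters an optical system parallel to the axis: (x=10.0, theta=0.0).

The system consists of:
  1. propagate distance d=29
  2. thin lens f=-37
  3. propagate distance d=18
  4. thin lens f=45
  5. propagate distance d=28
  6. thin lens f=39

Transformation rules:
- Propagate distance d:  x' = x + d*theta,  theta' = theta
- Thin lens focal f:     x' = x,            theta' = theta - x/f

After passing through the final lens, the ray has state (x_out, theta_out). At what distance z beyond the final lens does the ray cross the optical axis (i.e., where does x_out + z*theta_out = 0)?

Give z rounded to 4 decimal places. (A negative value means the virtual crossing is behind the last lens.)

Initial: x=10.0000 theta=0.0000
After 1 (propagate distance d=29): x=10.0000 theta=0.0000
After 2 (thin lens f=-37): x=10.0000 theta=10/37 (≈0.2703)
After 3 (propagate distance d=18): x=550/37 (≈14.8649) theta=10/37 (≈0.2703)
After 4 (thin lens f=45): x=550/37 (≈14.8649) theta=-20/333 (≈-0.0601)
After 5 (propagate distance d=28): x=4390/333 (≈13.1832) theta=-20/333 (≈-0.0601)
After 6 (thin lens f=39): x=4390/333 (≈13.1832) theta=-5170/12987 (≈-0.3981)
z_focus = -x_out/theta_out = -(4390/333)/(-5170/12987) = 17121/517 ≈ 33.1161
Rounded to 4 decimal places: z = 33.1161

Answer: 33.1161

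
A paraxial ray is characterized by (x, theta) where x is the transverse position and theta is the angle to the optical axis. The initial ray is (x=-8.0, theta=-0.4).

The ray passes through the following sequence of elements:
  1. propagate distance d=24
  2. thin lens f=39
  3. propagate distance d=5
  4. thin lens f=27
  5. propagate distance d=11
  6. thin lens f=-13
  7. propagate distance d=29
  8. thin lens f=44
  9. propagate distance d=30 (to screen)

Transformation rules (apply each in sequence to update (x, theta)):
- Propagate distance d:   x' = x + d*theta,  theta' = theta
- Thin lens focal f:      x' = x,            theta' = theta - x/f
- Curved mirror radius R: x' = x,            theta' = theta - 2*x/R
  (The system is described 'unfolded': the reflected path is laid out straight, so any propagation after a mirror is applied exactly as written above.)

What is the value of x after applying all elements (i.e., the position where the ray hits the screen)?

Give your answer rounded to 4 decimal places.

Initial: x=-8.0000 theta=-0.4000
After 1 (propagate distance d=24): x=-17.6000 theta=-0.4000
After 2 (thin lens f=39): x=-17.6000 theta=2/39 (≈0.0513)
After 3 (propagate distance d=5): x=-3382/195 (≈-17.3436) theta=2/39 (≈0.0513)
After 4 (thin lens f=27): x=-3382/195 (≈-17.3436) theta=3652/5265 (≈0.6936)
After 5 (propagate distance d=11): x=-3934/405 (≈-9.7136) theta=3652/5265 (≈0.6936)
After 6 (thin lens f=-13): x=-3934/405 (≈-9.7136) theta=-94/1755 (≈-0.0536)
After 7 (propagate distance d=29): x=-11864/1053 (≈-11.2669) theta=-94/1755 (≈-0.0536)
After 8 (thin lens f=44): x=-11864/1053 (≈-11.2669) theta=11728/57915 (≈0.2025)
After 9 (propagate distance d=30 (to screen)): x=-60136/11583 (≈-5.1917) theta=11728/57915 (≈0.2025)
Rounded to 4 decimal places: x = -5.1917

Answer: -5.1917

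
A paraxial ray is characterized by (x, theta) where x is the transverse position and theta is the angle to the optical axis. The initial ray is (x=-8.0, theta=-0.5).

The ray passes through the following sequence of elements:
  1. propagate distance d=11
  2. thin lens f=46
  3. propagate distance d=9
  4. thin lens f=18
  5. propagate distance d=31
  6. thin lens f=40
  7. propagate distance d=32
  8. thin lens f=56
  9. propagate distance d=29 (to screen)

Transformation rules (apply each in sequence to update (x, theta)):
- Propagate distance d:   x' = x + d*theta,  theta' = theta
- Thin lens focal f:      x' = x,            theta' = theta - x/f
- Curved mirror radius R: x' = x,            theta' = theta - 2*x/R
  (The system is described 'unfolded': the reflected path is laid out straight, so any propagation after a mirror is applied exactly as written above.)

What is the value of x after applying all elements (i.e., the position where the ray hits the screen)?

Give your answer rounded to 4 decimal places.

Answer: 25.7856

Derivation:
Initial: x=-8.0000 theta=-0.5000
After 1 (propagate distance d=11): x=-13.5000 theta=-0.5000
After 2 (thin lens f=46): x=-13.5000 theta=-19/92 (≈-0.2065)
After 3 (propagate distance d=9): x=-1413/92 (≈-15.3587) theta=-19/92 (≈-0.2065)
After 4 (thin lens f=18): x=-1413/92 (≈-15.3587) theta=119/184 (≈0.6467)
After 5 (propagate distance d=31): x=863/184 (≈4.6902) theta=119/184 (≈0.6467)
After 6 (thin lens f=40): x=863/184 (≈4.6902) theta=3897/7360 (≈0.5295)
After 7 (propagate distance d=32): x=19903/920 (≈21.6337) theta=3897/7360 (≈0.5295)
After 8 (thin lens f=56): x=19903/920 (≈21.6337) theta=461/3220 (≈0.1432)
After 9 (propagate distance d=29 (to screen)): x=166059/6440 (≈25.7856) theta=461/3220 (≈0.1432)
Rounded to 4 decimal places: x = 25.7856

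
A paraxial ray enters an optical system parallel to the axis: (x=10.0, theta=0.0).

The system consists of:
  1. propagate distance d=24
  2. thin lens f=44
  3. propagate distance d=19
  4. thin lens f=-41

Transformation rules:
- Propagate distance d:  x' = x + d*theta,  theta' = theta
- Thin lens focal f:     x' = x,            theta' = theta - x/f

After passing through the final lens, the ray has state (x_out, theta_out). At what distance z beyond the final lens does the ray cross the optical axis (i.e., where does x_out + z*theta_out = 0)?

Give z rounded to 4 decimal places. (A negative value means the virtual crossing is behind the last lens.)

Answer: 64.0625

Derivation:
Initial: x=10.0000 theta=0.0000
After 1 (propagate distance d=24): x=10.0000 theta=0.0000
After 2 (thin lens f=44): x=10.0000 theta=-5/22 (≈-0.2273)
After 3 (propagate distance d=19): x=125/22 (≈5.6818) theta=-5/22 (≈-0.2273)
After 4 (thin lens f=-41): x=125/22 (≈5.6818) theta=-40/451 (≈-0.0887)
z_focus = -x_out/theta_out = -(125/22)/(-40/451) = 64.0625
Rounded to 4 decimal places: z = 64.0625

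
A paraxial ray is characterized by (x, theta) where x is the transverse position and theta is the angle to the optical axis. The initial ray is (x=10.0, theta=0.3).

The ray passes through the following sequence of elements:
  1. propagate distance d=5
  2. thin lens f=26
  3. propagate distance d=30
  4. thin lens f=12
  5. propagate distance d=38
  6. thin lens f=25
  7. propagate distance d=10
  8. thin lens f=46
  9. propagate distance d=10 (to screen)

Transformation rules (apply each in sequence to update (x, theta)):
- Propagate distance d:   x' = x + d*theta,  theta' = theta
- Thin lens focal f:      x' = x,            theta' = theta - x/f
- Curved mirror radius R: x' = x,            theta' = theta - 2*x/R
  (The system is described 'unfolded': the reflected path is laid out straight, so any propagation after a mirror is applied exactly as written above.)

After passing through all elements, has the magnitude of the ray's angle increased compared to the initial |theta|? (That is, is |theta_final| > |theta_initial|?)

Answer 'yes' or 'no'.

Answer: yes

Derivation:
Initial: x=10.0000 theta=0.3000
After 1 (propagate distance d=5): x=11.5000 theta=0.3000
After 2 (thin lens f=26): x=11.5000 theta=-37/260 (≈-0.1423)
After 3 (propagate distance d=30): x=94/13 (≈7.2308) theta=-37/260 (≈-0.1423)
After 4 (thin lens f=12): x=94/13 (≈7.2308) theta=-581/780 (≈-0.7449)
After 5 (propagate distance d=38): x=-8219/390 (≈-21.0744) theta=-581/780 (≈-0.7449)
After 6 (thin lens f=25): x=-8219/390 (≈-21.0744) theta=1913/19500 (≈0.0981)
After 7 (propagate distance d=10): x=-1507/75 (≈-20.0933) theta=1913/19500 (≈0.0981)
After 8 (thin lens f=46): x=-1507/75 (≈-20.0933) theta=239909/448500 (≈0.5349)
After 9 (propagate distance d=10 (to screen)): x=-661277/44850 (≈-14.7442) theta=239909/448500 (≈0.5349)
|theta_initial|=0.3000 |theta_final|=239909/448500 (≈0.5349) -> increased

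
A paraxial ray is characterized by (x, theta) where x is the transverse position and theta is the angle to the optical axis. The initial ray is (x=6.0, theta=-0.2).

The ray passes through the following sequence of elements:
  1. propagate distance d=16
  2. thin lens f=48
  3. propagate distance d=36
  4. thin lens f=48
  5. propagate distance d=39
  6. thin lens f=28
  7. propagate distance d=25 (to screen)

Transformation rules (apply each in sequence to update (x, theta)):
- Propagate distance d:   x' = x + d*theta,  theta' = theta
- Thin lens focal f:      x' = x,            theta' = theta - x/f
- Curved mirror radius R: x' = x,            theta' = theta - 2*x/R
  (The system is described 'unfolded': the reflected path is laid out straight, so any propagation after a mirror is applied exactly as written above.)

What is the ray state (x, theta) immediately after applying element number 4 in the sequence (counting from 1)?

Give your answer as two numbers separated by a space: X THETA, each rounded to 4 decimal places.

Answer: -6.5000 -0.1229

Derivation:
Initial: x=6.0000 theta=-0.2000
After 1 (propagate distance d=16): x=2.8000 theta=-0.2000
After 2 (thin lens f=48): x=2.8000 theta=-31/120 (≈-0.2583)
After 3 (propagate distance d=36): x=-6.5000 theta=-31/120 (≈-0.2583)
After 4 (thin lens f=48): x=-6.5000 theta=-59/480 (≈-0.1229)
Rounded to 4 decimal places: x = -6.5000, theta = -0.1229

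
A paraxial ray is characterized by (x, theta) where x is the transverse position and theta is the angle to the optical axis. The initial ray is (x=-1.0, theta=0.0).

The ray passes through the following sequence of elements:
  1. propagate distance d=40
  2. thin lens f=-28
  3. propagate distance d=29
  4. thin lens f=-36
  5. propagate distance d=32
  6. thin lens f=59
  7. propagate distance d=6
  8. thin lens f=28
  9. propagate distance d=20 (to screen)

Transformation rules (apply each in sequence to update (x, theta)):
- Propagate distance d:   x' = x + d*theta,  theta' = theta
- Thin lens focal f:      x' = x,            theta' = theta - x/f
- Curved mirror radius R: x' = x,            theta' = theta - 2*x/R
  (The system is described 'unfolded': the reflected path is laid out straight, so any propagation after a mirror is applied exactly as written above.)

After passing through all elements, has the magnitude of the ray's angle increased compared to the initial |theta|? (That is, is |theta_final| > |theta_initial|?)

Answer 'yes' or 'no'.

Initial: x=-1.0000 theta=0.0000
After 1 (propagate distance d=40): x=-1.0000 theta=0.0000
After 2 (thin lens f=-28): x=-1.0000 theta=-1/28 (≈-0.0357)
After 3 (propagate distance d=29): x=-57/28 (≈-2.0357) theta=-1/28 (≈-0.0357)
After 4 (thin lens f=-36): x=-57/28 (≈-2.0357) theta=-31/336 (≈-0.0923)
After 5 (propagate distance d=32): x=-419/84 (≈-4.9881) theta=-31/336 (≈-0.0923)
After 6 (thin lens f=59): x=-419/84 (≈-4.9881) theta=-51/6608 (≈-0.0077)
After 7 (propagate distance d=6): x=-49901/9912 (≈-5.0344) theta=-51/6608 (≈-0.0077)
After 8 (thin lens f=28): x=-49901/9912 (≈-5.0344) theta=47759/277536 (≈0.1721)
After 9 (propagate distance d=20 (to screen)): x=-13814/8673 (≈-1.5928) theta=47759/277536 (≈0.1721)
|theta_initial|=0.0000 |theta_final|=47759/277536 (≈0.1721) -> increased

Answer: yes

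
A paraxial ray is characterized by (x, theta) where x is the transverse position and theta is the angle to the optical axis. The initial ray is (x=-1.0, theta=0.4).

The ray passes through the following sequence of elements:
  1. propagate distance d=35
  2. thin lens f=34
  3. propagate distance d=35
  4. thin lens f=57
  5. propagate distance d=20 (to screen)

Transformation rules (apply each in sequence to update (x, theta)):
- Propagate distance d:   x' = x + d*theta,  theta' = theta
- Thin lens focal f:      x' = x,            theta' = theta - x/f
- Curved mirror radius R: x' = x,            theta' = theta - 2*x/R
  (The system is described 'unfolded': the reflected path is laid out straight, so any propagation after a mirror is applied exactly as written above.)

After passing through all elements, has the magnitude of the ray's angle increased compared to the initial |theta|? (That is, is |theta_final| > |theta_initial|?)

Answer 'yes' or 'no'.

Initial: x=-1.0000 theta=0.4000
After 1 (propagate distance d=35): x=13.0000 theta=0.4000
After 2 (thin lens f=34): x=13.0000 theta=3/170 (≈0.0176)
After 3 (propagate distance d=35): x=463/34 (≈13.6176) theta=3/170 (≈0.0176)
After 4 (thin lens f=57): x=463/34 (≈13.6176) theta=-1072/4845 (≈-0.2213)
After 5 (propagate distance d=20 (to screen)): x=17815/1938 (≈9.1925) theta=-1072/4845 (≈-0.2213)
|theta_initial|=0.4000 |theta_final|=1072/4845 (≈0.2213) -> not increased

Answer: no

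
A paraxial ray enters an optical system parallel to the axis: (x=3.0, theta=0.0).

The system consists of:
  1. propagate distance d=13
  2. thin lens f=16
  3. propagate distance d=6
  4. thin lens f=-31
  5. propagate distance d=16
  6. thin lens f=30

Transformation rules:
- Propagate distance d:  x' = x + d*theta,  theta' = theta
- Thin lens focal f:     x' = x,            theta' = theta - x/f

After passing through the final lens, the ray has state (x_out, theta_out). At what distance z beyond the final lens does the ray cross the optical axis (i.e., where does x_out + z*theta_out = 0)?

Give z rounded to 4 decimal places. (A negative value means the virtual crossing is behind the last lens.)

Initial: x=3.0000 theta=0.0000
After 1 (propagate distance d=13): x=3.0000 theta=0.0000
After 2 (thin lens f=16): x=3.0000 theta=-0.1875
After 3 (propagate distance d=6): x=1.8750 theta=-0.1875
After 4 (thin lens f=-31): x=1.8750 theta=-63/496 (≈-0.1270)
After 5 (propagate distance d=16): x=-39/248 (≈-0.1573) theta=-63/496 (≈-0.1270)
After 6 (thin lens f=30): x=-39/248 (≈-0.1573) theta=-151/1240 (≈-0.1218)
z_focus = -x_out/theta_out = -(-39/248)/(-151/1240) = -195/151 ≈ -1.2914
Rounded to 4 decimal places: z = -1.2914

Answer: -1.2914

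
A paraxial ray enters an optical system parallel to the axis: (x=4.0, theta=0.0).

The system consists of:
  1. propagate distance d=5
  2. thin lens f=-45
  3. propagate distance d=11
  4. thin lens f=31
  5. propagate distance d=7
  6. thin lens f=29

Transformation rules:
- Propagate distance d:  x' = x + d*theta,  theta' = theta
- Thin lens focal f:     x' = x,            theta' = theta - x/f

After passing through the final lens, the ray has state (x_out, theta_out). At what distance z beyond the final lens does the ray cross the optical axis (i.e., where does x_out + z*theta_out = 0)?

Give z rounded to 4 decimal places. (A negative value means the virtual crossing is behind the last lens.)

Initial: x=4.0000 theta=0.0000
After 1 (propagate distance d=5): x=4.0000 theta=0.0000
After 2 (thin lens f=-45): x=4.0000 theta=4/45 (≈0.0889)
After 3 (propagate distance d=11): x=224/45 (≈4.9778) theta=4/45 (≈0.0889)
After 4 (thin lens f=31): x=224/45 (≈4.9778) theta=-20/279 (≈-0.0717)
After 5 (propagate distance d=7): x=6244/1395 (≈4.4760) theta=-20/279 (≈-0.0717)
After 6 (thin lens f=29): x=6244/1395 (≈4.4760) theta=-1016/4495 (≈-0.2260)
z_focus = -x_out/theta_out = -(6244/1395)/(-1016/4495) = 45269/2286 ≈ 19.8027
Rounded to 4 decimal places: z = 19.8027

Answer: 19.8027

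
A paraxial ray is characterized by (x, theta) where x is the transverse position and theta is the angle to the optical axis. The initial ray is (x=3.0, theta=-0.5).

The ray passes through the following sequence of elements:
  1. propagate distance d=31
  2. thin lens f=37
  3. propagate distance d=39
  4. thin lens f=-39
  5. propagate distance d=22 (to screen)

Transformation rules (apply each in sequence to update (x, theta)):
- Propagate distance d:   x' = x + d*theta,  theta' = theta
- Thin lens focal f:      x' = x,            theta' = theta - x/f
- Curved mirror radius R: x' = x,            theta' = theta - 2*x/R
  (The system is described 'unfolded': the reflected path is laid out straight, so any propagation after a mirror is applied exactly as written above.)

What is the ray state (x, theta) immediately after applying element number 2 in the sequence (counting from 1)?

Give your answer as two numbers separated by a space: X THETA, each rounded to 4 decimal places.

Answer: -12.5000 -0.1622

Derivation:
Initial: x=3.0000 theta=-0.5000
After 1 (propagate distance d=31): x=-12.5000 theta=-0.5000
After 2 (thin lens f=37): x=-12.5000 theta=-6/37 (≈-0.1622)
Rounded to 4 decimal places: x = -12.5000, theta = -0.1622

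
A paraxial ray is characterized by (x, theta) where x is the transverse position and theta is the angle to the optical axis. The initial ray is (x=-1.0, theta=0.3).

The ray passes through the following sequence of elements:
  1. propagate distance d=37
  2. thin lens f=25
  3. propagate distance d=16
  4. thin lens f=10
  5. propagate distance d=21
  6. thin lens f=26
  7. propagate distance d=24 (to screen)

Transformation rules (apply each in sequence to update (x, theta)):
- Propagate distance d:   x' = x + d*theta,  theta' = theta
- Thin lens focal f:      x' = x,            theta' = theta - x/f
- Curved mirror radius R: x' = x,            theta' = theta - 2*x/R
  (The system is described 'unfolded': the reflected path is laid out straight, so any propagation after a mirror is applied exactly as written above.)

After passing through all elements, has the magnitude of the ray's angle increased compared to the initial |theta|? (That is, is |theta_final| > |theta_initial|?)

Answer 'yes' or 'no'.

Initial: x=-1.0000 theta=0.3000
After 1 (propagate distance d=37): x=10.1000 theta=0.3000
After 2 (thin lens f=25): x=10.1000 theta=-0.1040
After 3 (propagate distance d=16): x=8.4360 theta=-0.1040
After 4 (thin lens f=10): x=8.4360 theta=-0.9476
After 5 (propagate distance d=21): x=-11.4636 theta=-0.9476
After 6 (thin lens f=26): x=-11.4636 theta=-6587/13000 (≈-0.5067)
After 7 (propagate distance d=24 (to screen)): x=-767787/32500 (≈-23.6242) theta=-6587/13000 (≈-0.5067)
|theta_initial|=0.3000 |theta_final|=6587/13000 (≈0.5067) -> increased

Answer: yes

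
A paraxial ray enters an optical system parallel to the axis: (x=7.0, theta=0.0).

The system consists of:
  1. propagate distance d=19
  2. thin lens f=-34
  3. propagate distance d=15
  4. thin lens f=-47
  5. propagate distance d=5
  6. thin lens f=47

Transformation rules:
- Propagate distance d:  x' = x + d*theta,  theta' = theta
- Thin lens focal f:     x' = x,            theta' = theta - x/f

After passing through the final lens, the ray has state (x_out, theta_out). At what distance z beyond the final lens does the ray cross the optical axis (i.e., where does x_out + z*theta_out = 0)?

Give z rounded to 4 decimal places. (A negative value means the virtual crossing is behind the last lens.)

Answer: -75.6512

Derivation:
Initial: x=7.0000 theta=0.0000
After 1 (propagate distance d=19): x=7.0000 theta=0.0000
After 2 (thin lens f=-34): x=7.0000 theta=7/34 (≈0.2059)
After 3 (propagate distance d=15): x=343/34 (≈10.0882) theta=7/34 (≈0.2059)
After 4 (thin lens f=-47): x=343/34 (≈10.0882) theta=336/799 (≈0.4205)
After 5 (propagate distance d=5): x=19481/1598 (≈12.1909) theta=336/799 (≈0.4205)
After 6 (thin lens f=47): x=19481/1598 (≈12.1909) theta=12103/75106 (≈0.1611)
z_focus = -x_out/theta_out = -(19481/1598)/(12103/75106) = -130801/1729 ≈ -75.6512
Rounded to 4 decimal places: z = -75.6512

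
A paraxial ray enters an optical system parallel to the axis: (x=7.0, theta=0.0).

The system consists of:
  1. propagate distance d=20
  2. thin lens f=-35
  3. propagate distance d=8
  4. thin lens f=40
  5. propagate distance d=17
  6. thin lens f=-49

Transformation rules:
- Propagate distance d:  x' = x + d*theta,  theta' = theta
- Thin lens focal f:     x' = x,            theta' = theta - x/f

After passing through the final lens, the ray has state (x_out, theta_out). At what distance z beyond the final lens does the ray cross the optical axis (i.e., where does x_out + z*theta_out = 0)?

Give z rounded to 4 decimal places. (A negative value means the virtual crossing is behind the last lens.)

Initial: x=7.0000 theta=0.0000
After 1 (propagate distance d=20): x=7.0000 theta=0.0000
After 2 (thin lens f=-35): x=7.0000 theta=0.2000
After 3 (propagate distance d=8): x=8.6000 theta=0.2000
After 4 (thin lens f=40): x=8.6000 theta=-0.0150
After 5 (propagate distance d=17): x=8.3450 theta=-0.0150
After 6 (thin lens f=-49): x=8.3450 theta=761/4900 (≈0.1553)
z_focus = -x_out/theta_out = -(8.3450)/(761/4900) = -81781/1522 ≈ -53.7326
Rounded to 4 decimal places: z = -53.7326

Answer: -53.7326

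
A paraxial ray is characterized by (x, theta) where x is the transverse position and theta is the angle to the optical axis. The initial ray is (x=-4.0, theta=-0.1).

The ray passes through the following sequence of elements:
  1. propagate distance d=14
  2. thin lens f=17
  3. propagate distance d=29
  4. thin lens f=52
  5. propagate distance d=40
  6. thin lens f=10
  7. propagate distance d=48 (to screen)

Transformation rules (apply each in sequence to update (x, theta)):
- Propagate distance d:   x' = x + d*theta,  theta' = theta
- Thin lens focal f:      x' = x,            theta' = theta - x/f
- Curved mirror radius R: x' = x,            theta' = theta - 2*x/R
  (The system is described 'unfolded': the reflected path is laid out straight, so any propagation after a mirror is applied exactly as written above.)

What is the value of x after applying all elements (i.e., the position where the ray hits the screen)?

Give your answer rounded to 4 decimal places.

Initial: x=-4.0000 theta=-0.1000
After 1 (propagate distance d=14): x=-5.4000 theta=-0.1000
After 2 (thin lens f=17): x=-5.4000 theta=37/170 (≈0.2176)
After 3 (propagate distance d=29): x=31/34 (≈0.9118) theta=37/170 (≈0.2176)
After 4 (thin lens f=52): x=31/34 (≈0.9118) theta=1769/8840 (≈0.2001)
After 5 (propagate distance d=40): x=3941/442 (≈8.9163) theta=1769/8840 (≈0.2001)
After 6 (thin lens f=10): x=3941/442 (≈8.9163) theta=-6113/8840 (≈-0.6915)
After 7 (propagate distance d=48 (to screen)): x=-4127/170 (≈-24.2765) theta=-6113/8840 (≈-0.6915)
Rounded to 4 decimal places: x = -24.2765

Answer: -24.2765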